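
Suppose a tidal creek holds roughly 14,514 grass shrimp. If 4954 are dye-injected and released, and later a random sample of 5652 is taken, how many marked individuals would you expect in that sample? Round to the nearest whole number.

The marked fraction of the population is 4954/14514, so in a sample of 5652 expect C·(M/N) marked.
E[R] = 4954 × 5652 / 14514 = 28000008 / 14514 ≈ 1929.2 → 1929

expected recaptures ≈ 1929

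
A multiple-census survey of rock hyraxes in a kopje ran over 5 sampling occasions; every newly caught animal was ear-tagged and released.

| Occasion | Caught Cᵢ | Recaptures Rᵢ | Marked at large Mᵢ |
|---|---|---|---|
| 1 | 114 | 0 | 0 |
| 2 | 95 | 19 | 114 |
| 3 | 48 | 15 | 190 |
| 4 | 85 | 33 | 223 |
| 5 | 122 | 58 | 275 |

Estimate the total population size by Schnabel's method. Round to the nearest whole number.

N ≈ 580

Σ MᵢCᵢ = 0·114 + 114·95 + 190·48 + 223·85 + 275·122 = 0 + 10830 + 9120 + 18955 + 33550 = 72455
Σ Rᵢ = 0 + 19 + 15 + 33 + 58 = 125
N̂ = 72455 / 125 ≈ 579.6 → 580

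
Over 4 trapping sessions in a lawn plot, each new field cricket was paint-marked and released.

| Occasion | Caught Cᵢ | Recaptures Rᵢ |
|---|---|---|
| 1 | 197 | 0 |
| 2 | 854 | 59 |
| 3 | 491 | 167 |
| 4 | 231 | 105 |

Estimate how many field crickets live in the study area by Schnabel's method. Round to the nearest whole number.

N ≈ 2898

Marked at large before each occasion: Mᵢ = Σⱼ<ᵢ (Cⱼ − Rⱼ) → M1=0, M2=197, M3=992, M4=1316
Σ MᵢCᵢ = 0·197 + 197·854 + 992·491 + 1316·231 = 0 + 168238 + 487072 + 303996 = 959306
Σ Rᵢ = 0 + 59 + 167 + 105 = 331
N̂ = 959306 / 331 ≈ 2898.2 → 2898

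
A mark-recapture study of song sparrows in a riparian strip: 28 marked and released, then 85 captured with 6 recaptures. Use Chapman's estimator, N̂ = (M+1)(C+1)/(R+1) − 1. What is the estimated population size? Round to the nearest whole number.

N̂ = (28+1)(85+1)/(6+1) − 1 = 29·86/7 − 1
= 2494/7 − 1 ≈ 356.3 − 1 ≈ 355.3 → 355

N ≈ 355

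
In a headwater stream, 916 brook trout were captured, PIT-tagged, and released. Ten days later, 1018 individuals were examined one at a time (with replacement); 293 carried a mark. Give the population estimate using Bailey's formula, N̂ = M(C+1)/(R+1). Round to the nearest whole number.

N ≈ 3175

N̂ = 916·(1018+1)/(293+1) = 916·1019/294 = 933404/294 ≈ 3174.8 → 3175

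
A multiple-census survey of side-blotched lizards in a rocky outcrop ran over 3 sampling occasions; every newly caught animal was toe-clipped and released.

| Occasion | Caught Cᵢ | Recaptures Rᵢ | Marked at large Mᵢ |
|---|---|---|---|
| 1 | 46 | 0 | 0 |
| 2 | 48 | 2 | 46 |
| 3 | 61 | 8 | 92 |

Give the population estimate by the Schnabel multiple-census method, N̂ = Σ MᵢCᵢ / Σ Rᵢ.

N = 782

Σ MᵢCᵢ = 0·46 + 46·48 + 92·61 = 0 + 2208 + 5612 = 7820
Σ Rᵢ = 0 + 2 + 8 = 10
N̂ = 7820 / 10 = 782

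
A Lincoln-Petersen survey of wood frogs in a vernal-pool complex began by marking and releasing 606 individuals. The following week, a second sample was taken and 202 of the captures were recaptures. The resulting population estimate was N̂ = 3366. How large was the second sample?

C = 1122

From N = M·C/R: C = N·R / M = 3366·202 / 606 = 679932 / 606 = 1122.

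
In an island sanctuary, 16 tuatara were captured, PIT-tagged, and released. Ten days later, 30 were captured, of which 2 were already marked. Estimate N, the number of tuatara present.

N = 240

Lincoln-Petersen assumes M/N = R/C, so N = M·C / R.
N = (16 × 30) / 2 = 480 / 2 = 240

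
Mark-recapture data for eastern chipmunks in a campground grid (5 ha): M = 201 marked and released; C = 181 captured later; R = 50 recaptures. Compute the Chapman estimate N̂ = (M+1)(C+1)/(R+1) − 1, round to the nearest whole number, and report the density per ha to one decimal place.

N̂ = 202·182/51 − 1 = 36764/51 − 1 ≈ 719.9 → 720
Density = N̂ / area = 720 / 5 = 144.0 per ha

density ≈ 144.0 eastern chipmunks per ha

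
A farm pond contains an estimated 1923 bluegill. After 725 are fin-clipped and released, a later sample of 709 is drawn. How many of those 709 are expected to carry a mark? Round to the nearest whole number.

The marked fraction of the population is 725/1923, so in a sample of 709 expect C·(M/N) marked.
E[R] = 725 × 709 / 1923 = 514025 / 1923 ≈ 267.3 → 267

expected recaptures ≈ 267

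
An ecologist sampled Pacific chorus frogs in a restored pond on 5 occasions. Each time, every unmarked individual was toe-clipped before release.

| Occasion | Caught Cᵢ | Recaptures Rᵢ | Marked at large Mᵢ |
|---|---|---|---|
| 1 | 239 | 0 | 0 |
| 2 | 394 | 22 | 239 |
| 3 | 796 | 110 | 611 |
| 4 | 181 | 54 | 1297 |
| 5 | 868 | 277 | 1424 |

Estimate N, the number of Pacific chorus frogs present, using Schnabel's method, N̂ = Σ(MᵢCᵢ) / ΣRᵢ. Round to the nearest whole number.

Σ MᵢCᵢ = 0·239 + 239·394 + 611·796 + 1297·181 + 1424·868 = 0 + 94166 + 486356 + 234757 + 1236032 = 2051311
Σ Rᵢ = 0 + 22 + 110 + 54 + 277 = 463
N̂ = 2051311 / 463 ≈ 4430.48 → 4430

N ≈ 4430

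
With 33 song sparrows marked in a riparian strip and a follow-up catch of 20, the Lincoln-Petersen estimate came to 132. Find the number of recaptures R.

From N = M·C/R: R = M·C / N = 33·20 / 132 = 660 / 132 = 5.

R = 5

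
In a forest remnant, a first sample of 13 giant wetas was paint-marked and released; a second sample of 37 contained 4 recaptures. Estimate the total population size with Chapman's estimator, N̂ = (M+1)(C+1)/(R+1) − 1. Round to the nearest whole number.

N̂ = (13+1)(37+1)/(4+1) − 1 = 14·38/5 − 1
= 532/5 − 1 ≈ 106.4 − 1 ≈ 105.4 → 105

N ≈ 105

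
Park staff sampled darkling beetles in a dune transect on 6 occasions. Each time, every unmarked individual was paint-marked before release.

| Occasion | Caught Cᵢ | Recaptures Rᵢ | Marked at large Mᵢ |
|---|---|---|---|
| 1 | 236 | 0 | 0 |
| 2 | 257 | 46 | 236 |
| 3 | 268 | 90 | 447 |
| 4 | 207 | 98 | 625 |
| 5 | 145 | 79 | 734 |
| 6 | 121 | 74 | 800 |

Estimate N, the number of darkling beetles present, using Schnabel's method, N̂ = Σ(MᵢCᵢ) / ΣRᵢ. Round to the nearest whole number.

N ≈ 1326

Σ MᵢCᵢ = 0·236 + 236·257 + 447·268 + 625·207 + 734·145 + 800·121 = 0 + 60652 + 119796 + 129375 + 106430 + 96800 = 513053
Σ Rᵢ = 0 + 46 + 90 + 98 + 79 + 74 = 387
N̂ = 513053 / 387 ≈ 1325.7 → 1326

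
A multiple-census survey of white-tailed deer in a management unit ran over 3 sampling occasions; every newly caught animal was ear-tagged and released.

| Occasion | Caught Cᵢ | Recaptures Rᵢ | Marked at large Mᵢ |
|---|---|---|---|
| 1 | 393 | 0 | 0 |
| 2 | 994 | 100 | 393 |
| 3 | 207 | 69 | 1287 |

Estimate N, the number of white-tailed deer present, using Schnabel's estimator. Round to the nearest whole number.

Σ MᵢCᵢ = 0·393 + 393·994 + 1287·207 = 0 + 390642 + 266409 = 657051
Σ Rᵢ = 0 + 100 + 69 = 169
N̂ = 657051 / 169 ≈ 3887.9 → 3888

N ≈ 3888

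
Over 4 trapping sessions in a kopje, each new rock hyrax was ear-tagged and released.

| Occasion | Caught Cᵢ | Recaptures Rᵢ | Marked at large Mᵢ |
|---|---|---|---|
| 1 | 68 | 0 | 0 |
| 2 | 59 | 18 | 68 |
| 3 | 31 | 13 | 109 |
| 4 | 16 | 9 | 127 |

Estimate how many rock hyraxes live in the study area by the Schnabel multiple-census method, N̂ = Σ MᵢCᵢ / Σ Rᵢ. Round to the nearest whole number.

Σ MᵢCᵢ = 0·68 + 68·59 + 109·31 + 127·16 = 0 + 4012 + 3379 + 2032 = 9423
Σ Rᵢ = 0 + 18 + 13 + 9 = 40
N̂ = 9423 / 40 ≈ 235.6 → 236

N ≈ 236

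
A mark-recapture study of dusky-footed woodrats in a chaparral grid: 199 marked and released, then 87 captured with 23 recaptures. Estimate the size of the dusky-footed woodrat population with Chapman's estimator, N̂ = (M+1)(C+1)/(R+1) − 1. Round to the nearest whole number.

N̂ = (199+1)(87+1)/(23+1) − 1 = 200·88/24 − 1
= 17600/24 − 1 ≈ 733.3 − 1 ≈ 732.3 → 732

N ≈ 732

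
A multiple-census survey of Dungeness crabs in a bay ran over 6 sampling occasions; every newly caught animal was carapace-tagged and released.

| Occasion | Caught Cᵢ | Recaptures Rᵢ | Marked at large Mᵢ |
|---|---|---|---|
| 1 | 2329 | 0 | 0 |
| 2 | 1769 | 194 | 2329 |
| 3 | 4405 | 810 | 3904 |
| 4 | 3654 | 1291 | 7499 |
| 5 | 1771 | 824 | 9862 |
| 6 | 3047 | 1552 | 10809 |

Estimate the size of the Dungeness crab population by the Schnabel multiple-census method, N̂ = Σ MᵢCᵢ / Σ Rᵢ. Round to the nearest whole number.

Σ MᵢCᵢ = 0·2329 + 2329·1769 + 3904·4405 + 7499·3654 + 9862·1771 + 10809·3047 = 0 + 4120001 + 17197120 + 27401346 + 17465602 + 32935023 = 99119092
Σ Rᵢ = 0 + 194 + 810 + 1291 + 824 + 1552 = 4671
N̂ = 99119092 / 4671 ≈ 21220.1 → 21220

N ≈ 21,220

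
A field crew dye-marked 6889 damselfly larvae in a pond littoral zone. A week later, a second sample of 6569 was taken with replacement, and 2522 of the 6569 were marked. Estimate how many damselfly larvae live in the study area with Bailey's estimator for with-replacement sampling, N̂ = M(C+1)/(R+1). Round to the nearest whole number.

N ≈ 17,939

N̂ = 6889·(6569+1)/(2522+1) = 6889·6570/2523 = 45260730/2523 ≈ 17939.3 → 17939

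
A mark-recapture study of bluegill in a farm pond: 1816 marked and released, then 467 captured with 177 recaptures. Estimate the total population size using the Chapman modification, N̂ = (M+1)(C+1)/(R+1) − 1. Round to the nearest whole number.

N ≈ 4776

N̂ = (1816+1)(467+1)/(177+1) − 1 = 1817·468/178 − 1
= 850356/178 − 1 ≈ 4777.3 − 1 ≈ 4776.3 → 4776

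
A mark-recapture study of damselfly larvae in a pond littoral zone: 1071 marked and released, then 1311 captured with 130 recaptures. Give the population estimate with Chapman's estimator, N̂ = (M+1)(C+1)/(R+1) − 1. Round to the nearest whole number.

N ≈ 10,735

N̂ = (1071+1)(1311+1)/(130+1) − 1 = 1072·1312/131 − 1
= 1406464/131 − 1 ≈ 10736.4 − 1 ≈ 10735.4 → 10735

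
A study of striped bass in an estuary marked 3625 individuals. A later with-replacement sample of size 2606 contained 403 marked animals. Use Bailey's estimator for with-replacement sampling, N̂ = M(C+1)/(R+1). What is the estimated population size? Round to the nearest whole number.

N̂ = 3625·(2606+1)/(403+1) = 3625·2607/404 = 9450375/404 ≈ 23392.0 → 23392

N ≈ 23,392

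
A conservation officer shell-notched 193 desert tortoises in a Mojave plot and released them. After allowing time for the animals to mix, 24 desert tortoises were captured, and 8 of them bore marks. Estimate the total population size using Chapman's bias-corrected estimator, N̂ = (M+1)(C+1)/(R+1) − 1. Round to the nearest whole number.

N̂ = (193+1)(24+1)/(8+1) − 1 = 194·25/9 − 1
= 4850/9 − 1 ≈ 538.9 − 1 ≈ 537.9 → 538

N ≈ 538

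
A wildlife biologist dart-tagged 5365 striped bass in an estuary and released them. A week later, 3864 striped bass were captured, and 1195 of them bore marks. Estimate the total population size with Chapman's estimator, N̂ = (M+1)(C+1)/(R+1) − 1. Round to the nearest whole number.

N ≈ 17,340

N̂ = (5365+1)(3864+1)/(1195+1) − 1 = 5366·3865/1196 − 1
= 20739590/1196 − 1 ≈ 17340.8 − 1 ≈ 17339.8 → 17340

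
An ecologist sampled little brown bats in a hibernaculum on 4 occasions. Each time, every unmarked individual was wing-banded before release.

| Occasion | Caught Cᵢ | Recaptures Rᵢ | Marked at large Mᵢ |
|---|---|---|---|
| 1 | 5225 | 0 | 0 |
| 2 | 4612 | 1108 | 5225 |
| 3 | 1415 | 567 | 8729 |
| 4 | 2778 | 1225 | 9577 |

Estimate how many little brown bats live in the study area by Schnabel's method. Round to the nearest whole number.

N ≈ 21,743

Σ MᵢCᵢ = 0·5225 + 5225·4612 + 8729·1415 + 9577·2778 = 0 + 24097700 + 12351535 + 26604906 = 63054141
Σ Rᵢ = 0 + 1108 + 567 + 1225 = 2900
N̂ = 63054141 / 2900 ≈ 21742.8 → 21743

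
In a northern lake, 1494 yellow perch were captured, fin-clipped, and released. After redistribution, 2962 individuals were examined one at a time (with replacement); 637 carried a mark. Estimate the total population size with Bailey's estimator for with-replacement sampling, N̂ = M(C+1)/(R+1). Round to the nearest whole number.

N̂ = 1494·(2962+1)/(637+1) = 1494·2963/638 = 4426722/638 ≈ 6938.4 → 6938

N ≈ 6938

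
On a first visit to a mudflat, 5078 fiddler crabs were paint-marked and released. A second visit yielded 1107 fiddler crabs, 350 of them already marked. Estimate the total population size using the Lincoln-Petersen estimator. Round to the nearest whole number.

N ≈ 16,061

If marked individuals mix randomly, R/C ≈ M/N, giving N ≈ M·C/R.
N = (5078 × 1107) / 350 = 5621346 / 350 ≈ 16061.0 → 16061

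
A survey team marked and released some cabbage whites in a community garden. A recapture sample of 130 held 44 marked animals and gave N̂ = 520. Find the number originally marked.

From N = M·C/R: M = N·R / C = 520·44 / 130 = 22880 / 130 = 176.

M = 176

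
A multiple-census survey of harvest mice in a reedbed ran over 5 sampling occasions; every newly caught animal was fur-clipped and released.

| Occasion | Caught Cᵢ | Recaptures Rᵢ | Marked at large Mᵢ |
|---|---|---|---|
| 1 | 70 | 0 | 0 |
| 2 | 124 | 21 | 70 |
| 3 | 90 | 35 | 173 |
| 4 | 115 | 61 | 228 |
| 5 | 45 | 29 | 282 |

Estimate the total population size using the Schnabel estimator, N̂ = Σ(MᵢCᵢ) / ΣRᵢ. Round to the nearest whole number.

N ≈ 433

Σ MᵢCᵢ = 0·70 + 70·124 + 173·90 + 228·115 + 282·45 = 0 + 8680 + 15570 + 26220 + 12690 = 63160
Σ Rᵢ = 0 + 21 + 35 + 61 + 29 = 146
N̂ = 63160 / 146 ≈ 432.6 → 433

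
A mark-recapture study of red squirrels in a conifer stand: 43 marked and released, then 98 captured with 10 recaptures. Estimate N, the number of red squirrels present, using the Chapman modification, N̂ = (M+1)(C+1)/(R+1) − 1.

N = 395

N̂ = (43+1)(98+1)/(10+1) − 1 = 44·99/11 − 1
= 4356/11 − 1 = 396 − 1 = 395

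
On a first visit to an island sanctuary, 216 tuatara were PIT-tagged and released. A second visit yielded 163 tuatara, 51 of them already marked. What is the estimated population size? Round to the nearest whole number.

N ≈ 690

N = (216 × 163) / 51 = 35208 / 51 ≈ 690.4 → 690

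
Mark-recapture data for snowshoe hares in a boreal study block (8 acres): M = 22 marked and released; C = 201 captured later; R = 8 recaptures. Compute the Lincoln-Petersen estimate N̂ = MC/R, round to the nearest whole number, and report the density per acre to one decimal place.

N̂ = 22·201/8 = 4422/8 ≈ 552.8 → 553
Density = N̂ / area = 553 / 8 ≈ 69.12 → 69.1 per acre

density ≈ 69.1 snowshoe hares per acre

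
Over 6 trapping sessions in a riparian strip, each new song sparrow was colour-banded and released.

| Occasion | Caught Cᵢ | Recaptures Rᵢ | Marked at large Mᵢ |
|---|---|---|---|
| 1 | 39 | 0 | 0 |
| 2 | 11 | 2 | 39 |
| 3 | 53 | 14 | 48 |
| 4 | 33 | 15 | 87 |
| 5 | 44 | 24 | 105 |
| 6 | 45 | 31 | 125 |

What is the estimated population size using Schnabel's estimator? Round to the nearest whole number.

Σ MᵢCᵢ = 0·39 + 39·11 + 48·53 + 87·33 + 105·44 + 125·45 = 0 + 429 + 2544 + 2871 + 4620 + 5625 = 16089
Σ Rᵢ = 0 + 2 + 14 + 15 + 24 + 31 = 86
N̂ = 16089 / 86 ≈ 187.1 → 187

N ≈ 187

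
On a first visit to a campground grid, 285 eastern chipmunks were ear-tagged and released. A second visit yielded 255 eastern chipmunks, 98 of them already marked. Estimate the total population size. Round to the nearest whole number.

N ≈ 742

N = (285 × 255) / 98 = 72675 / 98 ≈ 741.6 → 742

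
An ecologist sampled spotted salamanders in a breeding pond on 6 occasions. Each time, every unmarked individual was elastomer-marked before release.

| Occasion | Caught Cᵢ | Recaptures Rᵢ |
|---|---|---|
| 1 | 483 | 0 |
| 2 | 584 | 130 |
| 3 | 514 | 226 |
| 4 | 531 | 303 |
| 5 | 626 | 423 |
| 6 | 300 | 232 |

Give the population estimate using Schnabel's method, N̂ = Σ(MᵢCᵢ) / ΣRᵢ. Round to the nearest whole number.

N ≈ 2147

Marked at large before each occasion: Mᵢ = Σⱼ<ᵢ (Cⱼ − Rⱼ) → M1=0, M2=483, M3=937, M4=1225, M5=1453, M6=1656
Σ MᵢCᵢ = 0·483 + 483·584 + 937·514 + 1225·531 + 1453·626 + 1656·300 = 0 + 282072 + 481618 + 650475 + 909578 + 496800 = 2820543
Σ Rᵢ = 0 + 130 + 226 + 303 + 423 + 232 = 1314
N̂ = 2820543 / 1314 ≈ 2146.5 → 2147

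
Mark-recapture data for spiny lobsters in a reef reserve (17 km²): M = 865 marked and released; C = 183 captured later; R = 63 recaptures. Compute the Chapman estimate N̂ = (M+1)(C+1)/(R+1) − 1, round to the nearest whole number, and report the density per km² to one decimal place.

density ≈ 146.4 spiny lobsters per km²

N̂ = 866·184/64 − 1 = 159344/64 − 1 ≈ 2488.8 → 2489
Density = N̂ / area = 2489 / 17 ≈ 146.41 → 146.4 per km²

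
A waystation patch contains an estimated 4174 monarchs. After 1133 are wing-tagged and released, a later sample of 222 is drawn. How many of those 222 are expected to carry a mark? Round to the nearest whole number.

Expected recaptures E[R] = M·C / N.
E[R] = 1133 × 222 / 4174 = 251526 / 4174 ≈ 60.3 → 60

expected recaptures ≈ 60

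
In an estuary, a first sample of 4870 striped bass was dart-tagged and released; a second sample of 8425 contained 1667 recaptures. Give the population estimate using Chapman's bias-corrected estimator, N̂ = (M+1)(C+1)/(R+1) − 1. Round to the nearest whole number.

N̂ = (4870+1)(8425+1)/(1667+1) − 1 = 4871·8426/1668 − 1
= 41043046/1668 − 1 ≈ 24606.1 − 1 ≈ 24605.1 → 24605

N ≈ 24,605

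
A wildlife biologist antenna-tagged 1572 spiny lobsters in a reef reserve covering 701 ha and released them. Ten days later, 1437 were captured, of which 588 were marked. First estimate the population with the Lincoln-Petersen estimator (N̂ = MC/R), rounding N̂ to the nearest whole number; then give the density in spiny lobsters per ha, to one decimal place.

density ≈ 5.5 spiny lobsters per ha

N̂ = 1572·1437/588 = 2258964/588 ≈ 3841.8 → 3842
Density = N̂ / area = 3842 / 701 ≈ 5.48 → 5.5 per ha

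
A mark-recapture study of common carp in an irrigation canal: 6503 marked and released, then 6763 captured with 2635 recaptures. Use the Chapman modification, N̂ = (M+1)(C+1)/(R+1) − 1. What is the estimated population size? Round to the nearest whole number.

N̂ = (6503+1)(6763+1)/(2635+1) − 1 = 6504·6764/2636 − 1
= 43993056/2636 − 1 ≈ 16689.3 − 1 ≈ 16688.3 → 16688

N ≈ 16,688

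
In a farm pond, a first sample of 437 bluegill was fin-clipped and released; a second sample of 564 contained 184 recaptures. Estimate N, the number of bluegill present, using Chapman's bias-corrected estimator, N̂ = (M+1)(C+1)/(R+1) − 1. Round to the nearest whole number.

N ≈ 1337

N̂ = (437+1)(564+1)/(184+1) − 1 = 438·565/185 − 1
= 247470/185 − 1 ≈ 1337.7 − 1 ≈ 1336.7 → 1337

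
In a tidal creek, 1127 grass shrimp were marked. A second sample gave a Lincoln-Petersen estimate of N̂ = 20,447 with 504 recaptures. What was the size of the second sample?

C = 9144

From N = M·C/R: C = N·R / M = 20447·504 / 1127 = 10305288 / 1127 = 9144.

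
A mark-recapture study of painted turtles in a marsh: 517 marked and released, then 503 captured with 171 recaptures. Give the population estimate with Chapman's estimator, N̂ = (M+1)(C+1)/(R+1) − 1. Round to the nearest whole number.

N̂ = (517+1)(503+1)/(171+1) − 1 = 518·504/172 − 1
= 261072/172 − 1 ≈ 1517.9 − 1 ≈ 1516.9 → 1517

N ≈ 1517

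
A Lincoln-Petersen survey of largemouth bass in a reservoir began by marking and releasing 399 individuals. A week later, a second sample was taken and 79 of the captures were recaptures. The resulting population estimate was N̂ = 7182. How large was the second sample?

From N = M·C/R: C = N·R / M = 7182·79 / 399 = 567378 / 399 = 1422.

C = 1422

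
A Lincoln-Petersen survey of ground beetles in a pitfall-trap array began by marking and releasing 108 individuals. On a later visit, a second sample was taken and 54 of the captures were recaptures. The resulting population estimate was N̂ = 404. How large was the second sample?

From N = M·C/R: C = N·R / M = 404·54 / 108 = 21816 / 108 = 202.

C = 202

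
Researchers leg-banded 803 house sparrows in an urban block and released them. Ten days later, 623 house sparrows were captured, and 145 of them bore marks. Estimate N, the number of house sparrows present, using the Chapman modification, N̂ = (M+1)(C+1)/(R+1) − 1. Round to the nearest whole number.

N̂ = (803+1)(623+1)/(145+1) − 1 = 804·624/146 − 1
= 501696/146 − 1 ≈ 3436.3 − 1 ≈ 3435.3 → 3435

N ≈ 3435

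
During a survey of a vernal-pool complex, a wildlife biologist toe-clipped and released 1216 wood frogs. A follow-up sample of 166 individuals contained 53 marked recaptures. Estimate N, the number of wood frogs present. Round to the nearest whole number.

N = (1216 × 166) / 53 = 201856 / 53 ≈ 3808.6 → 3809

N ≈ 3809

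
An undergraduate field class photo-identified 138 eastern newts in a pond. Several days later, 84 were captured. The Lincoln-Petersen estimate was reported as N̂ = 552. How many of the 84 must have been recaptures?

R = 21

From N = M·C/R: R = M·C / N = 138·84 / 552 = 11592 / 552 = 21.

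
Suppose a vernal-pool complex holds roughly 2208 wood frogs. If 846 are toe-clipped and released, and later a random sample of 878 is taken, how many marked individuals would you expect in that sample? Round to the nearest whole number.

Expected recaptures E[R] = M·C / N.
E[R] = 846 × 878 / 2208 = 742788 / 2208 ≈ 336.4 → 336

expected recaptures ≈ 336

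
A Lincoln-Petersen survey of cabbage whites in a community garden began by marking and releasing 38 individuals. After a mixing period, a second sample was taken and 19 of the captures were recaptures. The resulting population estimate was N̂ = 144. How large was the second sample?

C = 72

From N = M·C/R: C = N·R / M = 144·19 / 38 = 2736 / 38 = 72.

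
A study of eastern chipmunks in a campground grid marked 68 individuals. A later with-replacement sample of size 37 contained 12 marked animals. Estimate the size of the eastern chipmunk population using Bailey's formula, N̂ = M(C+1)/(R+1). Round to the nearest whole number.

N̂ = 68·(37+1)/(12+1) = 68·38/13 = 2584/13 ≈ 198.8 → 199

N ≈ 199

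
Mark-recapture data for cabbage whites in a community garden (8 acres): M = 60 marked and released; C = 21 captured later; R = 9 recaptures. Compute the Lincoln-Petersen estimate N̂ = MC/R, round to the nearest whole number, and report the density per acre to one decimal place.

density ≈ 17.5 cabbage whites per acre

N̂ = 60·21/9 = 1260/9 = 140
Density = N̂ / area = 140 / 8 ≈ 17.50 → 17.5 per acre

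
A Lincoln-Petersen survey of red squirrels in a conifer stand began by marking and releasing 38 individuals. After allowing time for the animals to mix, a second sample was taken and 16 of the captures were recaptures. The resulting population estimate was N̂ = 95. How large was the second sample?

C = 40

From N = M·C/R: C = N·R / M = 95·16 / 38 = 1520 / 38 = 40.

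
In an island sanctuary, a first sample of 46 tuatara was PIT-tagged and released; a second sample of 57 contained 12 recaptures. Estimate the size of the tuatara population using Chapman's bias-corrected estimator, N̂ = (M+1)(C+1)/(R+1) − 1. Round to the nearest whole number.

N ≈ 209

N̂ = (46+1)(57+1)/(12+1) − 1 = 47·58/13 − 1
= 2726/13 − 1 ≈ 209.7 − 1 ≈ 208.7 → 209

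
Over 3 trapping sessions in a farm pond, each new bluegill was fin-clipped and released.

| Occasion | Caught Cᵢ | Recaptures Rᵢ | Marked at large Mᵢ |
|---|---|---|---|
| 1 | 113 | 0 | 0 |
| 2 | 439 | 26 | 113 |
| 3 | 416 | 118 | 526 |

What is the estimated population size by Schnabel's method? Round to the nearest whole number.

Σ MᵢCᵢ = 0·113 + 113·439 + 526·416 = 0 + 49607 + 218816 = 268423
Σ Rᵢ = 0 + 26 + 118 = 144
N̂ = 268423 / 144 ≈ 1864.0 → 1864

N ≈ 1864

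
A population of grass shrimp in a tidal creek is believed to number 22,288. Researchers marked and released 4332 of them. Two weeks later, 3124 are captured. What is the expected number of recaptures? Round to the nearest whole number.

expected recaptures ≈ 607

Expected recaptures E[R] = M·C / N.
E[R] = 4332 × 3124 / 22288 = 13533168 / 22288 ≈ 607.2 → 607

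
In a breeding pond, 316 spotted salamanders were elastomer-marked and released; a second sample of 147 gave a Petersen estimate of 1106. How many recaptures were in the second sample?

From N = M·C/R: R = M·C / N = 316·147 / 1106 = 46452 / 1106 = 42.

R = 42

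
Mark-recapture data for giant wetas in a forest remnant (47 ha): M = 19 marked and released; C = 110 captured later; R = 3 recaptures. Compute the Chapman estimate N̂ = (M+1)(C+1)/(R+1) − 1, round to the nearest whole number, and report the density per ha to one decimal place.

density ≈ 11.8 giant wetas per ha

N̂ = 20·111/4 − 1 = 2220/4 − 1 = 554
Density = N̂ / area = 554 / 47 ≈ 11.79 → 11.8 per ha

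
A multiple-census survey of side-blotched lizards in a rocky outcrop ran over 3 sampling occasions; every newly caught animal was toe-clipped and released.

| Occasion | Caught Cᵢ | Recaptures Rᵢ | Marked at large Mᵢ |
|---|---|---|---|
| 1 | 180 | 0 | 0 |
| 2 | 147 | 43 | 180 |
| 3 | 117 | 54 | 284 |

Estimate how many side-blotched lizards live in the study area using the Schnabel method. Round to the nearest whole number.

Σ MᵢCᵢ = 0·180 + 180·147 + 284·117 = 0 + 26460 + 33228 = 59688
Σ Rᵢ = 0 + 43 + 54 = 97
N̂ = 59688 / 97 ≈ 615.3 → 615

N ≈ 615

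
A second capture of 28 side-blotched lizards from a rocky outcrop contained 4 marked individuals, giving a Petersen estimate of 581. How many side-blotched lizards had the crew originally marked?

From N = M·C/R: M = N·R / C = 581·4 / 28 = 2324 / 28 = 83.

M = 83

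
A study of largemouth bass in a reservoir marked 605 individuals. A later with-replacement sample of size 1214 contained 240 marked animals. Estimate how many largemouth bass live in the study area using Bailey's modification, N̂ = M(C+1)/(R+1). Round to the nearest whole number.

N ≈ 3050

N̂ = 605·(1214+1)/(240+1) = 605·1215/241 = 735075/241 ≈ 3050.1 → 3050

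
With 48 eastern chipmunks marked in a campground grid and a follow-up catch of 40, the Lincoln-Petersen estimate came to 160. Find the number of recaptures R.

From N = M·C/R: R = M·C / N = 48·40 / 160 = 1920 / 160 = 12.

R = 12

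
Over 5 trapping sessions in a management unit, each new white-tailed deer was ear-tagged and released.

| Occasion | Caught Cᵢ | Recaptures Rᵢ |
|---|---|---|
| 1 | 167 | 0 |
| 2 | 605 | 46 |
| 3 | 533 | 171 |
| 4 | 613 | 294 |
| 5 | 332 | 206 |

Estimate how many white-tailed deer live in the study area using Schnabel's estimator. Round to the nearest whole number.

Marked at large before each occasion: Mᵢ = Σⱼ<ᵢ (Cⱼ − Rⱼ) → M1=0, M2=167, M3=726, M4=1088, M5=1407
Σ MᵢCᵢ = 0·167 + 167·605 + 726·533 + 1088·613 + 1407·332 = 0 + 101035 + 386958 + 666944 + 467124 = 1622061
Σ Rᵢ = 0 + 46 + 171 + 294 + 206 = 717
N̂ = 1622061 / 717 ≈ 2262.3 → 2262

N ≈ 2262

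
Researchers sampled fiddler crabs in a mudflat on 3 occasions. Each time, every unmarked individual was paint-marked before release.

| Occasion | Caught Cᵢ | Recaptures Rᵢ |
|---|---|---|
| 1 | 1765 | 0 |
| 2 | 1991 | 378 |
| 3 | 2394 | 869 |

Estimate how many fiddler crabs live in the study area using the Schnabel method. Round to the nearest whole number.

Marked at large before each occasion: Mᵢ = Σⱼ<ᵢ (Cⱼ − Rⱼ) → M1=0, M2=1765, M3=3378
Σ MᵢCᵢ = 0·1765 + 1765·1991 + 3378·2394 = 0 + 3514115 + 8086932 = 11601047
Σ Rᵢ = 0 + 378 + 869 = 1247
N̂ = 11601047 / 1247 ≈ 9303.2 → 9303

N ≈ 9303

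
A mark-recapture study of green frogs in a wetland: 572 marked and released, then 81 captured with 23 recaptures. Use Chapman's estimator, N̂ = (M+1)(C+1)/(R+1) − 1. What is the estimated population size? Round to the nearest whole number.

N ≈ 1957

N̂ = (572+1)(81+1)/(23+1) − 1 = 573·82/24 − 1
= 46986/24 − 1 ≈ 1957.8 − 1 ≈ 1956.8 → 1957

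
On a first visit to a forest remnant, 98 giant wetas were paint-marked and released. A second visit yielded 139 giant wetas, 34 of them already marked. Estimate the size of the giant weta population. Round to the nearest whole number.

N ≈ 401

Lincoln-Petersen assumes M/N = R/C, so N = M·C / R.
N = (98 × 139) / 34 = 13622 / 34 ≈ 400.6 → 401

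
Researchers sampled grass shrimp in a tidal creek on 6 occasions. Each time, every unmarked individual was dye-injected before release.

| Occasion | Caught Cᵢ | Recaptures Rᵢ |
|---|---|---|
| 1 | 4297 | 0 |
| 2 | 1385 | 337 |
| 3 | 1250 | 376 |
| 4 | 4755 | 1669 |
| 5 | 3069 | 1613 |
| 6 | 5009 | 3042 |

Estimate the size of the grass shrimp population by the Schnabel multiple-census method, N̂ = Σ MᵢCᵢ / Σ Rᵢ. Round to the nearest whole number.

Marked at large before each occasion: Mᵢ = Σⱼ<ᵢ (Cⱼ − Rⱼ) → M1=0, M2=4297, M3=5345, M4=6219, M5=9305, M6=10761
Σ MᵢCᵢ = 0·4297 + 4297·1385 + 5345·1250 + 6219·4755 + 9305·3069 + 10761·5009 = 0 + 5951345 + 6681250 + 29571345 + 28557045 + 53901849 = 124662834
Σ Rᵢ = 0 + 337 + 376 + 1669 + 1613 + 3042 = 7037
N̂ = 124662834 / 7037 ≈ 17715.3 → 17715

N ≈ 17,715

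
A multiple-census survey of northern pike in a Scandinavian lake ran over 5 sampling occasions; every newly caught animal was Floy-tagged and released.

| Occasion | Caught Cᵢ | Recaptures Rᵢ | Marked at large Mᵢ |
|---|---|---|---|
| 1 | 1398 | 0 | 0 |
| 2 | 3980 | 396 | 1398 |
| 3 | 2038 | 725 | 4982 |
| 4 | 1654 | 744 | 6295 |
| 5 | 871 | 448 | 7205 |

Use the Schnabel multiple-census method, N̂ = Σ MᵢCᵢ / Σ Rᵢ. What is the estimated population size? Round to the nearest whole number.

Σ MᵢCᵢ = 0·1398 + 1398·3980 + 4982·2038 + 6295·1654 + 7205·871 = 0 + 5564040 + 10153316 + 10411930 + 6275555 = 32404841
Σ Rᵢ = 0 + 396 + 725 + 744 + 448 = 2313
N̂ = 32404841 / 2313 ≈ 14009.9 → 14010

N ≈ 14,010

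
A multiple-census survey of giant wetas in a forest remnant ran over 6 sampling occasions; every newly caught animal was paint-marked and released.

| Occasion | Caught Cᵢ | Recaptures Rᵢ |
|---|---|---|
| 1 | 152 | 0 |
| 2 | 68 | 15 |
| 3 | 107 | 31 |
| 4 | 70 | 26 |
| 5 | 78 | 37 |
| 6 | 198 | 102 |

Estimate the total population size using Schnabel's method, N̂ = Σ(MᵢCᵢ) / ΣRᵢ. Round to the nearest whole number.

Marked at large before each occasion: Mᵢ = Σⱼ<ᵢ (Cⱼ − Rⱼ) → M1=0, M2=152, M3=205, M4=281, M5=325, M6=366
Σ MᵢCᵢ = 0·152 + 152·68 + 205·107 + 281·70 + 325·78 + 366·198 = 0 + 10336 + 21935 + 19670 + 25350 + 72468 = 149759
Σ Rᵢ = 0 + 15 + 31 + 26 + 37 + 102 = 211
N̂ = 149759 / 211 ≈ 709.8 → 710

N ≈ 710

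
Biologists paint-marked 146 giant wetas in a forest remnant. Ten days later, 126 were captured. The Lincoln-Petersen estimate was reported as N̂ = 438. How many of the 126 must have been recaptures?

R = 42

From N = M·C/R: R = M·C / N = 146·126 / 438 = 18396 / 438 = 42.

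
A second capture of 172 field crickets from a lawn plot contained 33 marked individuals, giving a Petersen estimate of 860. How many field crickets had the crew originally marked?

M = 165

From N = M·C/R: M = N·R / C = 860·33 / 172 = 28380 / 172 = 165.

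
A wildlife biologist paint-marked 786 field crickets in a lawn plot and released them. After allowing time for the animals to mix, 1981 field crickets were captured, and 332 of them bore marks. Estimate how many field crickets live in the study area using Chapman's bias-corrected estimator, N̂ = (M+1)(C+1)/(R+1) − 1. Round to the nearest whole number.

N̂ = (786+1)(1981+1)/(332+1) − 1 = 787·1982/333 − 1
= 1559834/333 − 1 ≈ 4684.2 − 1 ≈ 4683.2 → 4683

N ≈ 4683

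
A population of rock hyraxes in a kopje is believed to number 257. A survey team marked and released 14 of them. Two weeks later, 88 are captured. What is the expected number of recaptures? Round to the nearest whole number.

expected recaptures ≈ 5

The marked fraction of the population is 14/257, so in a sample of 88 expect C·(M/N) marked.
E[R] = 14 × 88 / 257 = 1232 / 257 ≈ 4.8 → 5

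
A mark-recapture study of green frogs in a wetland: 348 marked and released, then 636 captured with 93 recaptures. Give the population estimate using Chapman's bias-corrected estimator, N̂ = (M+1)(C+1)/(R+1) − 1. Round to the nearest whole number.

N̂ = (348+1)(636+1)/(93+1) − 1 = 349·637/94 − 1
= 222313/94 − 1 ≈ 2365.0 − 1 ≈ 2364.0 → 2364

N ≈ 2364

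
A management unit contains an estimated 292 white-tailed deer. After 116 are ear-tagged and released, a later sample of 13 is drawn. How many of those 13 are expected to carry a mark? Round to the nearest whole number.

expected recaptures ≈ 5

The marked fraction of the population is 116/292, so in a sample of 13 expect C·(M/N) marked.
E[R] = 116 × 13 / 292 = 1508 / 292 ≈ 5.2 → 5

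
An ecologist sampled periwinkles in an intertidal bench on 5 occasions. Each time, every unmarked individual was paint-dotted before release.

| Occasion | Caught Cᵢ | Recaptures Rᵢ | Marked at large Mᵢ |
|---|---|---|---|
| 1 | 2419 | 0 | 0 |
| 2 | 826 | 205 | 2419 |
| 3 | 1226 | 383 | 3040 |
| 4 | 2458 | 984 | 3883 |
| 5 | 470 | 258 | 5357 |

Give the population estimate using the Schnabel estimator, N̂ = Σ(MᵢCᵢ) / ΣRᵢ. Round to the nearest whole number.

N ≈ 9720

Σ MᵢCᵢ = 0·2419 + 2419·826 + 3040·1226 + 3883·2458 + 5357·470 = 0 + 1998094 + 3727040 + 9544414 + 2517790 = 17787338
Σ Rᵢ = 0 + 205 + 383 + 984 + 258 = 1830
N̂ = 17787338 / 1830 ≈ 9719.9 → 9720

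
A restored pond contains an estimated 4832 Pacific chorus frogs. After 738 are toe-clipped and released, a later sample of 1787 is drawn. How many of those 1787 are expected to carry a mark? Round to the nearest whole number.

Expected recaptures E[R] = M·C / N.
E[R] = 738 × 1787 / 4832 = 1318806 / 4832 ≈ 272.9 → 273

expected recaptures ≈ 273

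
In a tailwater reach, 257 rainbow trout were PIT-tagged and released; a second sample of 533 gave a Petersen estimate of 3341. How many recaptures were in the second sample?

From N = M·C/R: R = M·C / N = 257·533 / 3341 = 136981 / 3341 = 41.

R = 41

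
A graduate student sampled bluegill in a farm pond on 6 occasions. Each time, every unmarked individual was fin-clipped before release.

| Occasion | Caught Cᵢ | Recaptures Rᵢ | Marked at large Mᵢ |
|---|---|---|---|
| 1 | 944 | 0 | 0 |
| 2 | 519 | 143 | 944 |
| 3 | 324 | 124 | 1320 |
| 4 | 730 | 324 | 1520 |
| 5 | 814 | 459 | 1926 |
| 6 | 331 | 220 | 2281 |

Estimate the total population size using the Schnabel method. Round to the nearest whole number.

Σ MᵢCᵢ = 0·944 + 944·519 + 1320·324 + 1520·730 + 1926·814 + 2281·331 = 0 + 489936 + 427680 + 1109600 + 1567764 + 755011 = 4349991
Σ Rᵢ = 0 + 143 + 124 + 324 + 459 + 220 = 1270
N̂ = 4349991 / 1270 ≈ 3425.2 → 3425

N ≈ 3425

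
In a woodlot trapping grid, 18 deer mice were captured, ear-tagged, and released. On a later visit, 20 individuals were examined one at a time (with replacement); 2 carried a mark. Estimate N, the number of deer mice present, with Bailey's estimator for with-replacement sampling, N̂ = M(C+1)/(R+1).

N = 126

N̂ = 18·(20+1)/(2+1) = 18·21/3 = 378/3 = 126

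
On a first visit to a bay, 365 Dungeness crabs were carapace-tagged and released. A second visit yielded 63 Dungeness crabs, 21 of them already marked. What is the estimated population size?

Lincoln-Petersen assumes M/N = R/C, so N = M·C / R.
N = (365 × 63) / 21 = 22995 / 21 = 1095

N = 1095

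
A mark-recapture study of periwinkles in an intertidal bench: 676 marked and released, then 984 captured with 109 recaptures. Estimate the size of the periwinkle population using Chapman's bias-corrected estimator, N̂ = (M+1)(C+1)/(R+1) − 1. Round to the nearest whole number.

N̂ = (676+1)(984+1)/(109+1) − 1 = 677·985/110 − 1
= 666845/110 − 1 ≈ 6062.2 − 1 ≈ 6061.2 → 6061

N ≈ 6061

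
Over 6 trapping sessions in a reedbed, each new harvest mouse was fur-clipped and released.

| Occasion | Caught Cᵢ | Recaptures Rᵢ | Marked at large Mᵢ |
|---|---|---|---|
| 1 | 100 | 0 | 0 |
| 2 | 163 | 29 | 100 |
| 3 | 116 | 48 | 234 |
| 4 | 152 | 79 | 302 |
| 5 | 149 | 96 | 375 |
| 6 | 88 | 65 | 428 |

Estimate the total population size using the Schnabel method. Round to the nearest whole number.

N ≈ 577

Σ MᵢCᵢ = 0·100 + 100·163 + 234·116 + 302·152 + 375·149 + 428·88 = 0 + 16300 + 27144 + 45904 + 55875 + 37664 = 182887
Σ Rᵢ = 0 + 29 + 48 + 79 + 96 + 65 = 317
N̂ = 182887 / 317 ≈ 576.9 → 577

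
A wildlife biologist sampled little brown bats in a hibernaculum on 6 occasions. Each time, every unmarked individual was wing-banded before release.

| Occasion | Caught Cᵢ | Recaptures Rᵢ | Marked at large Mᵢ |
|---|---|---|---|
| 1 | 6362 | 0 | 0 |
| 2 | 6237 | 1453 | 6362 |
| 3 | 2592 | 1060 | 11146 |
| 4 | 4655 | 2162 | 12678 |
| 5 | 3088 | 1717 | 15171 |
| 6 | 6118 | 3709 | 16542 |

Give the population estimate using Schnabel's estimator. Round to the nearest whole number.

N ≈ 27,288

Σ MᵢCᵢ = 0·6362 + 6362·6237 + 11146·2592 + 12678·4655 + 15171·3088 + 16542·6118 = 0 + 39679794 + 28890432 + 59016090 + 46848048 + 101203956 = 275638320
Σ Rᵢ = 0 + 1453 + 1060 + 2162 + 1717 + 3709 = 10101
N̂ = 275638320 / 10101 ≈ 27288.2 → 27288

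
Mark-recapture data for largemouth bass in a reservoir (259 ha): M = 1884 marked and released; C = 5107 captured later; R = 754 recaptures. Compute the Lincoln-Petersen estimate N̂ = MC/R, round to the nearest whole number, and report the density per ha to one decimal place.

N̂ = 1884·5107/754 = 9621588/754 ≈ 12760.7 → 12761
Density = N̂ / area = 12761 / 259 ≈ 49.27 → 49.3 per ha

density ≈ 49.3 largemouth bass per ha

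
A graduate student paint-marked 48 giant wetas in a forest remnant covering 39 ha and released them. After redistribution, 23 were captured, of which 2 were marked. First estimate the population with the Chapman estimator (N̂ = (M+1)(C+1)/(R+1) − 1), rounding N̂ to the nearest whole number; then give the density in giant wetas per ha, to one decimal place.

N̂ = 49·24/3 − 1 = 1176/3 − 1 = 391
Density = N̂ / area = 391 / 39 ≈ 10.03 → 10.0 per ha

density ≈ 10.0 giant wetas per ha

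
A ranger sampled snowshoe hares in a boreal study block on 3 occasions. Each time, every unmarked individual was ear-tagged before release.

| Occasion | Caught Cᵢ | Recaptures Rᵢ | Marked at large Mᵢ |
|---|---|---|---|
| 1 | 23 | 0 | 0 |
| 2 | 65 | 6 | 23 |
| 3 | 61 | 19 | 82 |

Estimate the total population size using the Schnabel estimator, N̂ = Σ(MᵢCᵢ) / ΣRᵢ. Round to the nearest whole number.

Σ MᵢCᵢ = 0·23 + 23·65 + 82·61 = 0 + 1495 + 5002 = 6497
Σ Rᵢ = 0 + 6 + 19 = 25
N̂ = 6497 / 25 ≈ 259.9 → 260

N ≈ 260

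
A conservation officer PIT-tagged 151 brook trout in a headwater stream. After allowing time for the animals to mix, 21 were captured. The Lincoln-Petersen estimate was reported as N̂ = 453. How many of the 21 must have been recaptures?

From N = M·C/R: R = M·C / N = 151·21 / 453 = 3171 / 453 = 7.

R = 7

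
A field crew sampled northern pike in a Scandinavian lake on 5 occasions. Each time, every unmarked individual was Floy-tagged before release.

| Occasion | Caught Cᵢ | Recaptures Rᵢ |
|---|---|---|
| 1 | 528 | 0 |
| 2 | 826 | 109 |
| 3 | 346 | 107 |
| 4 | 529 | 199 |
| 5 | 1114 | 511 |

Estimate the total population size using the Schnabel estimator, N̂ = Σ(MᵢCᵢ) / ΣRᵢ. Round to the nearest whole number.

N ≈ 3966

Marked at large before each occasion: Mᵢ = Σⱼ<ᵢ (Cⱼ − Rⱼ) → M1=0, M2=528, M3=1245, M4=1484, M5=1814
Σ MᵢCᵢ = 0·528 + 528·826 + 1245·346 + 1484·529 + 1814·1114 = 0 + 436128 + 430770 + 785036 + 2020796 = 3672730
Σ Rᵢ = 0 + 109 + 107 + 199 + 511 = 926
N̂ = 3672730 / 926 ≈ 3966.2 → 3966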